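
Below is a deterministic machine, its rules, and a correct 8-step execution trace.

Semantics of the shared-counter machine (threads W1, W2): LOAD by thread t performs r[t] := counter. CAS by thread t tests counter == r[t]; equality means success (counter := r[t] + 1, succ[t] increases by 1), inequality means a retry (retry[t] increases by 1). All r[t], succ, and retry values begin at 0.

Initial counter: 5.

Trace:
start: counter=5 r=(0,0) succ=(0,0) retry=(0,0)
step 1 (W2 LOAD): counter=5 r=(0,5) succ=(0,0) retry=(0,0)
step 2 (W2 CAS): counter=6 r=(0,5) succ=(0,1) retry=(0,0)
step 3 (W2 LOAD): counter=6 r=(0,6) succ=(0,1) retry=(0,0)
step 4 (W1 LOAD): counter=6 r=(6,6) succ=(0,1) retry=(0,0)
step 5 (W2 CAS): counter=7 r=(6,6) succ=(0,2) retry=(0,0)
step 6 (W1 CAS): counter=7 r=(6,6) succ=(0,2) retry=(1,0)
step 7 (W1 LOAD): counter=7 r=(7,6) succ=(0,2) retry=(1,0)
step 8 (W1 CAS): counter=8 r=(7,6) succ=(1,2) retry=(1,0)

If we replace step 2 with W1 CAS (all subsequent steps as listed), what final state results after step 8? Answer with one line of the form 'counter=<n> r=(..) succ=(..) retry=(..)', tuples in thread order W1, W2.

(re-executing from step 2 with the substitution; state before step 2: counter=5 r=(0,5) succ=(0,0) retry=(0,0))
step 2 (W1 CAS): counter=5 r=(0,5) succ=(0,0) retry=(1,0)
step 3 (W2 LOAD): counter=5 r=(0,5) succ=(0,0) retry=(1,0)
step 4 (W1 LOAD): counter=5 r=(5,5) succ=(0,0) retry=(1,0)
step 5 (W2 CAS): counter=6 r=(5,5) succ=(0,1) retry=(1,0)
step 6 (W1 CAS): counter=6 r=(5,5) succ=(0,1) retry=(2,0)
step 7 (W1 LOAD): counter=6 r=(6,5) succ=(0,1) retry=(2,0)
step 8 (W1 CAS): counter=7 r=(6,5) succ=(1,1) retry=(2,0)

counter=7 r=(6,5) succ=(1,1) retry=(2,0)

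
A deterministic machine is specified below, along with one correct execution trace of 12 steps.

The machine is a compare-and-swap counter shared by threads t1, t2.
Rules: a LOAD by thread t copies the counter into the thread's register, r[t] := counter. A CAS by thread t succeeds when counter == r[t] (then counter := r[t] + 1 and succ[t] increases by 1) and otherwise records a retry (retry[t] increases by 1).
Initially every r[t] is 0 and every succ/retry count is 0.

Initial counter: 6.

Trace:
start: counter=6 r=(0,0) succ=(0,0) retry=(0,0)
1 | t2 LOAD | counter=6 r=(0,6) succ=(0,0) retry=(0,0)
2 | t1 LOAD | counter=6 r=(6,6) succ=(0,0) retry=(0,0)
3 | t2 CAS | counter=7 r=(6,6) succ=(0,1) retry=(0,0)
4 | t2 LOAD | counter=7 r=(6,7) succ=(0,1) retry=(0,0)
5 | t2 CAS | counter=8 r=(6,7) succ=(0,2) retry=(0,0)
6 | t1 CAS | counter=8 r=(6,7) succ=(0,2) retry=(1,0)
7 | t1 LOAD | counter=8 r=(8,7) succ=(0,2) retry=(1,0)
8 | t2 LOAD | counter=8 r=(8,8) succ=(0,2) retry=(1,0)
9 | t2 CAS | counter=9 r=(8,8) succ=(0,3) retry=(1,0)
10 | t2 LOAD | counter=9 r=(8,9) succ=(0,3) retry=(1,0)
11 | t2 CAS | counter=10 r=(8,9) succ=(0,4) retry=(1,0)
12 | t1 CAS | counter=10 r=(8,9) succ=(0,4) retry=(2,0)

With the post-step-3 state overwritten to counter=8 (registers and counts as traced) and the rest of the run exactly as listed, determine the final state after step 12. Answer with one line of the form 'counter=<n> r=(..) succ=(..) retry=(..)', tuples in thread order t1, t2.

state after step 3 := counter=8 r=(6,6) succ=(0,1) retry=(0,0)
4 | t2 LOAD | counter=8 r=(6,8) succ=(0,1) retry=(0,0)
5 | t2 CAS | counter=9 r=(6,8) succ=(0,2) retry=(0,0)
6 | t1 CAS | counter=9 r=(6,8) succ=(0,2) retry=(1,0)
7 | t1 LOAD | counter=9 r=(9,8) succ=(0,2) retry=(1,0)
8 | t2 LOAD | counter=9 r=(9,9) succ=(0,2) retry=(1,0)
9 | t2 CAS | counter=10 r=(9,9) succ=(0,3) retry=(1,0)
10 | t2 LOAD | counter=10 r=(9,10) succ=(0,3) retry=(1,0)
11 | t2 CAS | counter=11 r=(9,10) succ=(0,4) retry=(1,0)
12 | t1 CAS | counter=11 r=(9,10) succ=(0,4) retry=(2,0)

counter=11 r=(9,10) succ=(0,4) retry=(2,0)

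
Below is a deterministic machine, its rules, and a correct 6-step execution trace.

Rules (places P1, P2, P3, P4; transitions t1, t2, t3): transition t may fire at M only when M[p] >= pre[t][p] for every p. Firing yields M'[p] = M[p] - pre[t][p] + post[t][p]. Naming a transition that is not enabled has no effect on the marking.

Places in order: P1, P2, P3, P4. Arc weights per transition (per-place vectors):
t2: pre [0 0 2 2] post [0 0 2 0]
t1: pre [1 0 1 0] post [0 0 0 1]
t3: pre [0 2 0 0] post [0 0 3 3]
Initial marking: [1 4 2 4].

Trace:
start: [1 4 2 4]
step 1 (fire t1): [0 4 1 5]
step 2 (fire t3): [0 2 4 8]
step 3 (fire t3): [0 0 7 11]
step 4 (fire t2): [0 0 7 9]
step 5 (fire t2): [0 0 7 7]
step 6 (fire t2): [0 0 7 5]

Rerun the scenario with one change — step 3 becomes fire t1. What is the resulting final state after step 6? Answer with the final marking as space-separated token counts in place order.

0 2 4 2

(re-executing from step 3 with the substitution; state before step 3: [0 2 4 8])
step 3 (fire t1): [0 2 4 8]
step 4 (fire t2): [0 2 4 6]
step 5 (fire t2): [0 2 4 4]
step 6 (fire t2): [0 2 4 2]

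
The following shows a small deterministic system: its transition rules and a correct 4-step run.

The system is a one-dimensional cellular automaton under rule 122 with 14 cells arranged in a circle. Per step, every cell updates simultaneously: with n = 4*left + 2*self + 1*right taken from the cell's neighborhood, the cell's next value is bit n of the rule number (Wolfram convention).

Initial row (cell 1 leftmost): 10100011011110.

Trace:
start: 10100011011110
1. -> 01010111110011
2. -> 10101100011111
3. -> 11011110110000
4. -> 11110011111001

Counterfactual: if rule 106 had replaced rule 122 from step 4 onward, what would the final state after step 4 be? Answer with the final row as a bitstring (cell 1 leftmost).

11110011110001

(re-executing step 4 under rule 106; state before step 4: 11011110110000)
4. -> 11110011110001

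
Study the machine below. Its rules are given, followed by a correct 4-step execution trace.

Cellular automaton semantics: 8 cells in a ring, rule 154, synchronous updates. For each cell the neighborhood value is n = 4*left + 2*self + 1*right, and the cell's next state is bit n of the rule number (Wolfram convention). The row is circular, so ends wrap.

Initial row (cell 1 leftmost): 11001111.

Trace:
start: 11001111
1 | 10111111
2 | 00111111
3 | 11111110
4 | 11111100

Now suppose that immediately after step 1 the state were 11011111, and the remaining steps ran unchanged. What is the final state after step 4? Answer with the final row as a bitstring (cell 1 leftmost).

state after step 1 := 11011111
2 | 10011111
3 | 01111111
4 | 01111110

01111110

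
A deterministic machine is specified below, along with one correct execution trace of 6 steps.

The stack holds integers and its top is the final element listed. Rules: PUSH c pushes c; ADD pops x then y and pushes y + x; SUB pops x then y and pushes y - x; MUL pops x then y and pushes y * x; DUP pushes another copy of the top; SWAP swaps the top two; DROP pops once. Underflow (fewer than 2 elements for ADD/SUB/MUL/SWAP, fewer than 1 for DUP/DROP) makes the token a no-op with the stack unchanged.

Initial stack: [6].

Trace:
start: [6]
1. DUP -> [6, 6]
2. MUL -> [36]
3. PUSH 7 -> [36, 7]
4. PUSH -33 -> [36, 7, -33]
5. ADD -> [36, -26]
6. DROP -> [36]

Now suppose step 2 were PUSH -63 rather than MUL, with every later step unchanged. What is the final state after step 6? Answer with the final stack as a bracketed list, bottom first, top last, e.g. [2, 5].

[6, 6, -63]

(re-executing from step 2 with the substitution; state before step 2: [6, 6])
2. PUSH -63 -> [6, 6, -63]
3. PUSH 7 -> [6, 6, -63, 7]
4. PUSH -33 -> [6, 6, -63, 7, -33]
5. ADD -> [6, 6, -63, -26]
6. DROP -> [6, 6, -63]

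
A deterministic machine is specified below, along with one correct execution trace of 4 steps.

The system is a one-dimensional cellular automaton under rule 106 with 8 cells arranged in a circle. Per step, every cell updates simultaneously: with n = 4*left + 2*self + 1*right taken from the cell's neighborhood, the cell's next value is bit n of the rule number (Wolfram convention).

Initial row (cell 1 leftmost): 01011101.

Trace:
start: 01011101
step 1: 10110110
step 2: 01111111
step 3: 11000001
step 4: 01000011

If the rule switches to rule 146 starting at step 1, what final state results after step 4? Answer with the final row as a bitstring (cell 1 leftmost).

01010101

(re-executing steps 1..4 under rule 146; state before step 1: 01011101)
step 1: 00001000
step 2: 00010100
step 3: 00100010
step 4: 01010101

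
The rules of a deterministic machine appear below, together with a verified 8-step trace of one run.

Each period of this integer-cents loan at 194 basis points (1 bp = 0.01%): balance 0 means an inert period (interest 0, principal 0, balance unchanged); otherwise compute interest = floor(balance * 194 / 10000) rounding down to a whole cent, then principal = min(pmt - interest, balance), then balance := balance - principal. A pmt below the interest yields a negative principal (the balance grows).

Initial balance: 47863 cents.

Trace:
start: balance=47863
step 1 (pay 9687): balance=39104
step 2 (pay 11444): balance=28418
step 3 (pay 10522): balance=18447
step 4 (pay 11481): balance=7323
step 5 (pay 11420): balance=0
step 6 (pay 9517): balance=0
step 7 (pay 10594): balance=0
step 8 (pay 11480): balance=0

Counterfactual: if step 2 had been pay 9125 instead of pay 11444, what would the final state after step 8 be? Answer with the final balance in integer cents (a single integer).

(re-executing from step 2 with the substitution; state before step 2: balance=39104)
step 2 (pay 9125): balance=30737
step 3 (pay 10522): balance=20811
step 4 (pay 11481): balance=9733
step 5 (pay 11420): balance=0
step 6 (pay 9517): balance=0
step 7 (pay 10594): balance=0
step 8 (pay 11480): balance=0

0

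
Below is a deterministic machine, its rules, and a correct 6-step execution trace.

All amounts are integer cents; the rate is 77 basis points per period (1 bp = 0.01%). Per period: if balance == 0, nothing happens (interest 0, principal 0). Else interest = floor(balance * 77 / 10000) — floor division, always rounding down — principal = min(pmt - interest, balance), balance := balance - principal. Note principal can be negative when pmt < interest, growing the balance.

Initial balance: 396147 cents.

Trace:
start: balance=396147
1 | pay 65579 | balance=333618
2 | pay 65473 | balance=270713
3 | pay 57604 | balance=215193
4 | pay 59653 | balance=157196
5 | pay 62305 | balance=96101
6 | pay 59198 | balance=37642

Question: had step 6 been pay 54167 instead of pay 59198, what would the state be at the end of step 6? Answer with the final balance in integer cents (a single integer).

42673

(re-executing from step 6 with the substitution; state before step 6: balance=96101)
6 | pay 54167 | balance=42673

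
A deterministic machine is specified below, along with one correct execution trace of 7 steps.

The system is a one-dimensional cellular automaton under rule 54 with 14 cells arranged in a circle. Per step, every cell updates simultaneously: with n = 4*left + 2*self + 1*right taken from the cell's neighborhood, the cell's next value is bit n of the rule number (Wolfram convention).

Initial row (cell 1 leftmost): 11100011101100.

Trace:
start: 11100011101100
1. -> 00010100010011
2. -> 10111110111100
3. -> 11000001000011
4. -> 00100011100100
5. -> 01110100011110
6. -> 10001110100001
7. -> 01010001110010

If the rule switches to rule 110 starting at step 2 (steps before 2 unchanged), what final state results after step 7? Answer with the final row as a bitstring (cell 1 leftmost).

11111111110100

(re-executing steps 2..7 under rule 110; state before step 2: 00010100010011)
2. -> 00111100110111
3. -> 01100101111101
4. -> 11101111000111
5. -> 00111001001100
6. -> 01101011011100
7. -> 11111111110100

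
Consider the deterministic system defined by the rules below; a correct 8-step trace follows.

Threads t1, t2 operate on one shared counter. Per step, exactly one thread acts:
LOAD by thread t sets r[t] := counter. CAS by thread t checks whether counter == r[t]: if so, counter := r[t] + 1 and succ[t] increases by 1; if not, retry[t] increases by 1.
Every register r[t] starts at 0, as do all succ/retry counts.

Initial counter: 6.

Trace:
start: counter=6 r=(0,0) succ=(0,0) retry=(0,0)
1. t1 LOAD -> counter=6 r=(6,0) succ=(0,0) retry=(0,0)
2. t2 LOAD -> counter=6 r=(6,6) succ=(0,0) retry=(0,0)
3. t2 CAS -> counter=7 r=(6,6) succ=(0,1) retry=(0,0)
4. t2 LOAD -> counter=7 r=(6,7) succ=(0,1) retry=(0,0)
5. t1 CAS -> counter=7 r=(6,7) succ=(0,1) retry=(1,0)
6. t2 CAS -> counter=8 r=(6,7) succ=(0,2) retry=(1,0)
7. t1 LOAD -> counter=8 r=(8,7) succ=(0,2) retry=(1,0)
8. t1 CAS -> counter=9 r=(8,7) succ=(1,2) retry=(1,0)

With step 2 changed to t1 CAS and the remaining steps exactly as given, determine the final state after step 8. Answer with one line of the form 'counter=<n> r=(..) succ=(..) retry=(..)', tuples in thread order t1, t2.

counter=9 r=(8,7) succ=(2,1) retry=(1,1)

(re-executing from step 2 with the substitution; state before step 2: counter=6 r=(6,0) succ=(0,0) retry=(0,0))
2. t1 CAS -> counter=7 r=(6,0) succ=(1,0) retry=(0,0)
3. t2 CAS -> counter=7 r=(6,0) succ=(1,0) retry=(0,1)
4. t2 LOAD -> counter=7 r=(6,7) succ=(1,0) retry=(0,1)
5. t1 CAS -> counter=7 r=(6,7) succ=(1,0) retry=(1,1)
6. t2 CAS -> counter=8 r=(6,7) succ=(1,1) retry=(1,1)
7. t1 LOAD -> counter=8 r=(8,7) succ=(1,1) retry=(1,1)
8. t1 CAS -> counter=9 r=(8,7) succ=(2,1) retry=(1,1)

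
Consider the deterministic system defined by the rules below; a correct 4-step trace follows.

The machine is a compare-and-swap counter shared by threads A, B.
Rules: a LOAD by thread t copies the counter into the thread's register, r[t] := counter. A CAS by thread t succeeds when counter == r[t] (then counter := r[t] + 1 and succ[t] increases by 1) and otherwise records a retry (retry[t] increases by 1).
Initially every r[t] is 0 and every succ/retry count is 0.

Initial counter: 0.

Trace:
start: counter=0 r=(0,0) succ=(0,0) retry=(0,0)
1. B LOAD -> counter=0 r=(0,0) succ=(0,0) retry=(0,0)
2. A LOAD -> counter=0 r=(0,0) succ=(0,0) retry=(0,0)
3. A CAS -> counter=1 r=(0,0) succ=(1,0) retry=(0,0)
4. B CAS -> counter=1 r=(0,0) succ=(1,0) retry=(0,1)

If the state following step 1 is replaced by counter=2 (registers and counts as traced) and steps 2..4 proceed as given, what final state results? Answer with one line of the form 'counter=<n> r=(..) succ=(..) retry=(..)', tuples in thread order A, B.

state after step 1 := counter=2 r=(0,0) succ=(0,0) retry=(0,0)
2. A LOAD -> counter=2 r=(2,0) succ=(0,0) retry=(0,0)
3. A CAS -> counter=3 r=(2,0) succ=(1,0) retry=(0,0)
4. B CAS -> counter=3 r=(2,0) succ=(1,0) retry=(0,1)

counter=3 r=(2,0) succ=(1,0) retry=(0,1)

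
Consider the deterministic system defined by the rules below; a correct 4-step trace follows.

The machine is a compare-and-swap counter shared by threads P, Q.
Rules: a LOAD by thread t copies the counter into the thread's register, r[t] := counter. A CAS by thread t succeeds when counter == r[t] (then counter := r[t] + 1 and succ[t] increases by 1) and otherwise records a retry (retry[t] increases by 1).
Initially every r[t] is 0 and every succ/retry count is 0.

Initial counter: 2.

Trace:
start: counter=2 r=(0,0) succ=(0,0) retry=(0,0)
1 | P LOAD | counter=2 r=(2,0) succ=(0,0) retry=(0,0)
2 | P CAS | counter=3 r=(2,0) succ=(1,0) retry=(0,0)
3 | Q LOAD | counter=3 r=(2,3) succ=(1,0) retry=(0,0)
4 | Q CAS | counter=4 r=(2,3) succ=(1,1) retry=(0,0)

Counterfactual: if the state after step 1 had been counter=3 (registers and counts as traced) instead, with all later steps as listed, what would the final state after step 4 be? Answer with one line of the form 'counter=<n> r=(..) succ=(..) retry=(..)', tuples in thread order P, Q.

counter=4 r=(2,3) succ=(0,1) retry=(1,0)

state after step 1 := counter=3 r=(2,0) succ=(0,0) retry=(0,0)
2 | P CAS | counter=3 r=(2,0) succ=(0,0) retry=(1,0)
3 | Q LOAD | counter=3 r=(2,3) succ=(0,0) retry=(1,0)
4 | Q CAS | counter=4 r=(2,3) succ=(0,1) retry=(1,0)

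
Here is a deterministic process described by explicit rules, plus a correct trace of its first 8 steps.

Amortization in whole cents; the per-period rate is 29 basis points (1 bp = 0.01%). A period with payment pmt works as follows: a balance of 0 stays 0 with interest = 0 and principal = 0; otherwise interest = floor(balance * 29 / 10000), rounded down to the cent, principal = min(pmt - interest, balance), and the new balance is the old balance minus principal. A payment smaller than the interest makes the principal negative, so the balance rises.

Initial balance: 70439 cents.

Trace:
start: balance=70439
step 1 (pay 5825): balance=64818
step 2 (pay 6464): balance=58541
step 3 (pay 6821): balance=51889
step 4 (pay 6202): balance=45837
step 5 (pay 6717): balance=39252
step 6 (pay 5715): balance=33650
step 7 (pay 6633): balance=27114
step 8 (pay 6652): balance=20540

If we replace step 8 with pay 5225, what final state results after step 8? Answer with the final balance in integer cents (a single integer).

(re-executing from step 8 with the substitution; state before step 8: balance=27114)
step 8 (pay 5225): balance=21967

21967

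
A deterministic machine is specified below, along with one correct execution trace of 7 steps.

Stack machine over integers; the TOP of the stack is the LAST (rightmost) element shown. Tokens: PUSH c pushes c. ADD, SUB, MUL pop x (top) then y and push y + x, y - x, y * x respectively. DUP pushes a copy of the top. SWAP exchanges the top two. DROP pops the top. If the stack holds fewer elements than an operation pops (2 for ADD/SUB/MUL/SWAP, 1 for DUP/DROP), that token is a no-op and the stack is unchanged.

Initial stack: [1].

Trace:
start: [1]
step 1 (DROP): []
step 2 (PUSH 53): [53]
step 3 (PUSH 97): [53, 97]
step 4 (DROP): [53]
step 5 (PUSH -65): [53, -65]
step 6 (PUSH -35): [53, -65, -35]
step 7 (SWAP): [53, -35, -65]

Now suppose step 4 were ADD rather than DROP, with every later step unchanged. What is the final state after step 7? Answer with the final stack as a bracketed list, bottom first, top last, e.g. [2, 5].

(re-executing from step 4 with the substitution; state before step 4: [53, 97])
step 4 (ADD): [150]
step 5 (PUSH -65): [150, -65]
step 6 (PUSH -35): [150, -65, -35]
step 7 (SWAP): [150, -35, -65]

[150, -35, -65]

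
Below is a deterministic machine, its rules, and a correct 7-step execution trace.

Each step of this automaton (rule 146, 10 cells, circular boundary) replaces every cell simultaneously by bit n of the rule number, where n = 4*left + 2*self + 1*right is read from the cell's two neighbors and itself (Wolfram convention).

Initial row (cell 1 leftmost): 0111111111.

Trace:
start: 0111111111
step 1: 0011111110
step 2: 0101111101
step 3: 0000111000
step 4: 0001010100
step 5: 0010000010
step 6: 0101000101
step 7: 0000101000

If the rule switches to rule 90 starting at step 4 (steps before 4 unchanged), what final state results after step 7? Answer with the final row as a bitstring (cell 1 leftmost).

(re-executing steps 4..7 under rule 90; state before step 4: 0000111000)
step 4: 0001101100
step 5: 0011101110
step 6: 0110101011
step 7: 0110000011

0110000011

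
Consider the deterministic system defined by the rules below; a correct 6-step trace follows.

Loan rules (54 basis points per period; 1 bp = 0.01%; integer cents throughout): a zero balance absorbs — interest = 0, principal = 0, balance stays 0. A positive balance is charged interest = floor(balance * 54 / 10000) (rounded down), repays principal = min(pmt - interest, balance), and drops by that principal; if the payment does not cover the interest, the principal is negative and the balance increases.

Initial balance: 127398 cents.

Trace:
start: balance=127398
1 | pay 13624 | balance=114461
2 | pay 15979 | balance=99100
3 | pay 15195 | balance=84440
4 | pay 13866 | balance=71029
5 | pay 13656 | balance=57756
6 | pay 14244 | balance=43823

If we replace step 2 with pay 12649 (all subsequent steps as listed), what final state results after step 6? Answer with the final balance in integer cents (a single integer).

47227

(re-executing from step 2 with the substitution; state before step 2: balance=114461)
2 | pay 12649 | balance=102430
3 | pay 15195 | balance=87788
4 | pay 13866 | balance=74396
5 | pay 13656 | balance=61141
6 | pay 14244 | balance=47227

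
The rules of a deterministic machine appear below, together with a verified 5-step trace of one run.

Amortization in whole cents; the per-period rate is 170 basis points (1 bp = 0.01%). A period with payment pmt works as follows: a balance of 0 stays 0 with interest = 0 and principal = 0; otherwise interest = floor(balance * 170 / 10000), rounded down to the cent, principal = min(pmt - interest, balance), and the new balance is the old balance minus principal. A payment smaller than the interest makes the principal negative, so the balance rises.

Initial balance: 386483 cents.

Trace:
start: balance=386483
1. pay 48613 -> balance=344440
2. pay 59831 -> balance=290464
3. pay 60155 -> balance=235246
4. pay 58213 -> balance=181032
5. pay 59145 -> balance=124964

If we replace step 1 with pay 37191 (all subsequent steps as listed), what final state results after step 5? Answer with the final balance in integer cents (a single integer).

137183

(re-executing from step 1 with the substitution; state before step 1: balance=386483)
1. pay 37191 -> balance=355862
2. pay 59831 -> balance=302080
3. pay 60155 -> balance=247060
4. pay 58213 -> balance=193047
5. pay 59145 -> balance=137183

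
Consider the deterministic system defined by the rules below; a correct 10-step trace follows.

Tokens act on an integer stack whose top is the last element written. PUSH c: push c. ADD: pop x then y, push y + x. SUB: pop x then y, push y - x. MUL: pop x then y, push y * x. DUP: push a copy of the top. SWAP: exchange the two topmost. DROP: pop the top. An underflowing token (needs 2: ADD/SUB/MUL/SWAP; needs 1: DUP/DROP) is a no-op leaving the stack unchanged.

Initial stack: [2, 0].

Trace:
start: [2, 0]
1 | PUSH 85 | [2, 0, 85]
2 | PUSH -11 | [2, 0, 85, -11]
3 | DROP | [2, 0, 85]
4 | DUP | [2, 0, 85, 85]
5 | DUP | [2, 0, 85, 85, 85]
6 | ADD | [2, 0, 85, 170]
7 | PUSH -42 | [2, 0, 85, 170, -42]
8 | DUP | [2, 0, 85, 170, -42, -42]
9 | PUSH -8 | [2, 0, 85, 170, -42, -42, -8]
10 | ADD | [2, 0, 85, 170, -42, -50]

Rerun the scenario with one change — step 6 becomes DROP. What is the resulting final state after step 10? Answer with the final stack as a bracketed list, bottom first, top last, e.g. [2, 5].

(re-executing from step 6 with the substitution; state before step 6: [2, 0, 85, 85, 85])
6 | DROP | [2, 0, 85, 85]
7 | PUSH -42 | [2, 0, 85, 85, -42]
8 | DUP | [2, 0, 85, 85, -42, -42]
9 | PUSH -8 | [2, 0, 85, 85, -42, -42, -8]
10 | ADD | [2, 0, 85, 85, -42, -50]

[2, 0, 85, 85, -42, -50]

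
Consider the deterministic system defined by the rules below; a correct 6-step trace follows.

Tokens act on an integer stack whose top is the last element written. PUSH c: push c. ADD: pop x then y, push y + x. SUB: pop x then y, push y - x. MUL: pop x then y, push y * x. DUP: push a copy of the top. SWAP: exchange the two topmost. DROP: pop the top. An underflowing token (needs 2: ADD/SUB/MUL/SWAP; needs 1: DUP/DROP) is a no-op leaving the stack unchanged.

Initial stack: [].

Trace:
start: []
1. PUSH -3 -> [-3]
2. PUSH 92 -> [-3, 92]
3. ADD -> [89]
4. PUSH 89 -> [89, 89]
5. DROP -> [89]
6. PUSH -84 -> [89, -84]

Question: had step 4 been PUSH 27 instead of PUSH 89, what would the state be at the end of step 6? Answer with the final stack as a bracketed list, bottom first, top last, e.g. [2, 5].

[89, -84]

(re-executing from step 4 with the substitution; state before step 4: [89])
4. PUSH 27 -> [89, 27]
5. DROP -> [89]
6. PUSH -84 -> [89, -84]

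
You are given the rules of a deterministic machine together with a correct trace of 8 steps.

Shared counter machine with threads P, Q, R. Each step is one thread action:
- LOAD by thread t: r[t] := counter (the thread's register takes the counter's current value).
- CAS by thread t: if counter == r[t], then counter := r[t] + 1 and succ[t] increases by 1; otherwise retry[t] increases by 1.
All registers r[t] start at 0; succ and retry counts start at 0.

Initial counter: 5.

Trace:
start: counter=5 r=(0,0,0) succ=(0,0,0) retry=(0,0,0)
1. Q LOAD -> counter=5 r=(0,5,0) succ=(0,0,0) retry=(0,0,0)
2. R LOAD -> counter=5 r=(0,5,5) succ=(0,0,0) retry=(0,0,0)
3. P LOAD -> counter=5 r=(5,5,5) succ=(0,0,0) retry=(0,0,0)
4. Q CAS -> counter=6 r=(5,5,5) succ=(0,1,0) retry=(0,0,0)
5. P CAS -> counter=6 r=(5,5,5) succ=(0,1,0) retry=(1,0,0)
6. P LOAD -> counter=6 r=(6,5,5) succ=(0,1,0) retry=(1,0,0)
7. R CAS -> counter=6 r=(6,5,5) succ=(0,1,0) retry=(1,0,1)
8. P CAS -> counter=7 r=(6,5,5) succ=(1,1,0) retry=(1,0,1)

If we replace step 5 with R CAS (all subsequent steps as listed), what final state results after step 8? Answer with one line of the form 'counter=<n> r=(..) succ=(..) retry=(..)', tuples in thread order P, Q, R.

counter=7 r=(6,5,5) succ=(1,1,0) retry=(0,0,2)

(re-executing from step 5 with the substitution; state before step 5: counter=6 r=(5,5,5) succ=(0,1,0) retry=(0,0,0))
5. R CAS -> counter=6 r=(5,5,5) succ=(0,1,0) retry=(0,0,1)
6. P LOAD -> counter=6 r=(6,5,5) succ=(0,1,0) retry=(0,0,1)
7. R CAS -> counter=6 r=(6,5,5) succ=(0,1,0) retry=(0,0,2)
8. P CAS -> counter=7 r=(6,5,5) succ=(1,1,0) retry=(0,0,2)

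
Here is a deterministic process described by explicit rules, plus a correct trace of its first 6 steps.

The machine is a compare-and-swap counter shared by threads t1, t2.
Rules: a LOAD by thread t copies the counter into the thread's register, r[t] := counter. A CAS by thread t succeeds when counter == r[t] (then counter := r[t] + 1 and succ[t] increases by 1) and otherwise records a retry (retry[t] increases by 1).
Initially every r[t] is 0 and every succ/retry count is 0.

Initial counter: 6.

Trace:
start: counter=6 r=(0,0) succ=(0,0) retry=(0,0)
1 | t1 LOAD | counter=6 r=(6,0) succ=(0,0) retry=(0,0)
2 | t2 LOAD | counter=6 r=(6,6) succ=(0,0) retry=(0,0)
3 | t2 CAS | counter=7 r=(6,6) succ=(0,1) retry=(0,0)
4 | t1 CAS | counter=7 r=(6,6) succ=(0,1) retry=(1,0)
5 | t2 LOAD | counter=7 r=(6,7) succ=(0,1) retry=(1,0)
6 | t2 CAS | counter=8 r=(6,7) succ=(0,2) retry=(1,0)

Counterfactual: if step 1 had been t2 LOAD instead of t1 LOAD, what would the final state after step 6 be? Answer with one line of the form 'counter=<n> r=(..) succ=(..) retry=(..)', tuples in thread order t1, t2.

(re-executing from step 1 with the substitution; state before step 1: counter=6 r=(0,0) succ=(0,0) retry=(0,0))
1 | t2 LOAD | counter=6 r=(0,6) succ=(0,0) retry=(0,0)
2 | t2 LOAD | counter=6 r=(0,6) succ=(0,0) retry=(0,0)
3 | t2 CAS | counter=7 r=(0,6) succ=(0,1) retry=(0,0)
4 | t1 CAS | counter=7 r=(0,6) succ=(0,1) retry=(1,0)
5 | t2 LOAD | counter=7 r=(0,7) succ=(0,1) retry=(1,0)
6 | t2 CAS | counter=8 r=(0,7) succ=(0,2) retry=(1,0)

counter=8 r=(0,7) succ=(0,2) retry=(1,0)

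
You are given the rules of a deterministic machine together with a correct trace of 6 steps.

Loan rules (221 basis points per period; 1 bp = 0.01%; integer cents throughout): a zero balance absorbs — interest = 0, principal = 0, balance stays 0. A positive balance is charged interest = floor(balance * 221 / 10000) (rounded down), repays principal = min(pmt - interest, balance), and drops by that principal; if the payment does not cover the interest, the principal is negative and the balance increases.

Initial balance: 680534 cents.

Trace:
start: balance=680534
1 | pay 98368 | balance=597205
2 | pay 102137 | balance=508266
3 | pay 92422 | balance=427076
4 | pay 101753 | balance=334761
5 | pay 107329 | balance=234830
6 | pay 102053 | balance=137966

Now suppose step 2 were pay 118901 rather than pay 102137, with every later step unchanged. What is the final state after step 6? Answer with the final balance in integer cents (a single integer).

(re-executing from step 2 with the substitution; state before step 2: balance=597205)
2 | pay 118901 | balance=491502
3 | pay 92422 | balance=409942
4 | pay 101753 | balance=317248
5 | pay 107329 | balance=216930
6 | pay 102053 | balance=119671

119671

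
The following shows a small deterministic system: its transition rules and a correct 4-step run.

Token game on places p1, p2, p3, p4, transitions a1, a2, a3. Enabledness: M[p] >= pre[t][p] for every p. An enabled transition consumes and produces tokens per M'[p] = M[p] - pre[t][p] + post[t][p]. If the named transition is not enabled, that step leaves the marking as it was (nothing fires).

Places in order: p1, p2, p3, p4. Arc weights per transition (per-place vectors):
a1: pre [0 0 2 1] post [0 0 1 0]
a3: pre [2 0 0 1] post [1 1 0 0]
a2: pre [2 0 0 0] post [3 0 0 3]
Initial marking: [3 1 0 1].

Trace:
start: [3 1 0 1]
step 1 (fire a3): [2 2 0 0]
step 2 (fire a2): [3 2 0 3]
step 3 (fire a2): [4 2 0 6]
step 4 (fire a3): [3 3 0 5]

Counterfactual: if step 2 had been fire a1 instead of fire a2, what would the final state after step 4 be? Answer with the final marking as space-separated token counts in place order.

(re-executing from step 2 with the substitution; state before step 2: [2 2 0 0])
step 2 (fire a1): [2 2 0 0]
step 3 (fire a2): [3 2 0 3]
step 4 (fire a3): [2 3 0 2]

2 3 0 2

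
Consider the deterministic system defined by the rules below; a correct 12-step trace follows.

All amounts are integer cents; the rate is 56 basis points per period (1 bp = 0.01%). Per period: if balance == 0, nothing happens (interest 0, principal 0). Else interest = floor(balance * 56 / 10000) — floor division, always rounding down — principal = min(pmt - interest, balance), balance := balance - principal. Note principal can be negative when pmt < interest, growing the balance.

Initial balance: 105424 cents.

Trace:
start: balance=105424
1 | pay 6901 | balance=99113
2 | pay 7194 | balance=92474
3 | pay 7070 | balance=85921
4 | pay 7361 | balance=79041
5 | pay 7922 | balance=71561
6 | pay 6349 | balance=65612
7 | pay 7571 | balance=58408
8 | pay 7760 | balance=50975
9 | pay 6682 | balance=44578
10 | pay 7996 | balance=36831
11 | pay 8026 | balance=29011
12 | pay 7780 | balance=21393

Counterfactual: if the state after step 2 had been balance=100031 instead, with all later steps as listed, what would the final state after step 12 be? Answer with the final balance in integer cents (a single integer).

state after step 2 := balance=100031
3 | pay 7070 | balance=93521
4 | pay 7361 | balance=86683
5 | pay 7922 | balance=79246
6 | pay 6349 | balance=73340
7 | pay 7571 | balance=66179
8 | pay 7760 | balance=58789
9 | pay 6682 | balance=52436
10 | pay 7996 | balance=44733
11 | pay 8026 | balance=36957
12 | pay 7780 | balance=29383

29383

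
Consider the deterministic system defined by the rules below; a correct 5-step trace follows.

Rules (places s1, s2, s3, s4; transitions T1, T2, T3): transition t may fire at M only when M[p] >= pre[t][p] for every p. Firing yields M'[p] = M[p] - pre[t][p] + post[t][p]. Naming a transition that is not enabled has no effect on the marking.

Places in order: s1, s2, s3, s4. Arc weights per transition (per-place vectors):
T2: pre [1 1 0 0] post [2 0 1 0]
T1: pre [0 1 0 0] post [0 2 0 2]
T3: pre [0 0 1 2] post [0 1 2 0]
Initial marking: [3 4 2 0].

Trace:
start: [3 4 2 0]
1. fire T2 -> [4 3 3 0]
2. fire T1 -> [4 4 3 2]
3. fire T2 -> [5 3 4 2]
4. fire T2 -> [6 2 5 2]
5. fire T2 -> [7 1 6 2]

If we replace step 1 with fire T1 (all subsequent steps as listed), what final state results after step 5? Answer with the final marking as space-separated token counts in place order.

6 3 5 4

(re-executing from step 1 with the substitution; state before step 1: [3 4 2 0])
1. fire T1 -> [3 5 2 2]
2. fire T1 -> [3 6 2 4]
3. fire T2 -> [4 5 3 4]
4. fire T2 -> [5 4 4 4]
5. fire T2 -> [6 3 5 4]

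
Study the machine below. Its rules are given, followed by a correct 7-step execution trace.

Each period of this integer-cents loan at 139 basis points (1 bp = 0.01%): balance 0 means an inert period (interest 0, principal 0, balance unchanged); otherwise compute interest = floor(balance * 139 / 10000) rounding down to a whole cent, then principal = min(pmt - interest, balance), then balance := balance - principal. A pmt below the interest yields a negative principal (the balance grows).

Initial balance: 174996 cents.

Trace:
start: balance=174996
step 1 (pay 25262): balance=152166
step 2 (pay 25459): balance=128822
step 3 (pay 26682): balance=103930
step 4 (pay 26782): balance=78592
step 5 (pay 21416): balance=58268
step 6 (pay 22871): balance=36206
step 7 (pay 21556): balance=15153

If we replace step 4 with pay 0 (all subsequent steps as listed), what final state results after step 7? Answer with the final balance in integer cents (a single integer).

(re-executing from step 4 with the substitution; state before step 4: balance=103930)
step 4 (pay 0): balance=105374
step 5 (pay 21416): balance=85422
step 6 (pay 22871): balance=63738
step 7 (pay 21556): balance=43067

43067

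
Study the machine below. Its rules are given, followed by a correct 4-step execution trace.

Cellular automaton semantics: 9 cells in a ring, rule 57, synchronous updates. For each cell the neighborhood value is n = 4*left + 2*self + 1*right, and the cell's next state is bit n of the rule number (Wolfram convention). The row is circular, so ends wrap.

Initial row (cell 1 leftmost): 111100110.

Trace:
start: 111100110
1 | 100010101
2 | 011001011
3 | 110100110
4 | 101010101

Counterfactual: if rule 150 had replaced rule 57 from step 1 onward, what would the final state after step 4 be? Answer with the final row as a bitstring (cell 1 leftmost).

101010111

(re-executing steps 1..4 under rule 150; state before step 1: 111100110)
1 | 011011000
2 | 100000100
3 | 110001111
4 | 101010111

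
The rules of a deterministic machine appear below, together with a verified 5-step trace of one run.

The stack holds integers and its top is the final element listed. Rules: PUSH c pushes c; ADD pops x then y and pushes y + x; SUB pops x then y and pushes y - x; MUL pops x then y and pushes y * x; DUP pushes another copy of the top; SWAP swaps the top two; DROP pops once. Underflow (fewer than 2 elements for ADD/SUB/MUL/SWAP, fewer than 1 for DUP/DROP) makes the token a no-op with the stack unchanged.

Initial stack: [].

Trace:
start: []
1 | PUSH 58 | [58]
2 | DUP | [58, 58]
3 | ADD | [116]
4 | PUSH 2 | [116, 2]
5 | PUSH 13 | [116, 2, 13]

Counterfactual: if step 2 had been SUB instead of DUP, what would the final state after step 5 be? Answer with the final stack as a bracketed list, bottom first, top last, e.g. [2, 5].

(re-executing from step 2 with the substitution; state before step 2: [58])
2 | SUB | [58]
3 | ADD | [58]
4 | PUSH 2 | [58, 2]
5 | PUSH 13 | [58, 2, 13]

[58, 2, 13]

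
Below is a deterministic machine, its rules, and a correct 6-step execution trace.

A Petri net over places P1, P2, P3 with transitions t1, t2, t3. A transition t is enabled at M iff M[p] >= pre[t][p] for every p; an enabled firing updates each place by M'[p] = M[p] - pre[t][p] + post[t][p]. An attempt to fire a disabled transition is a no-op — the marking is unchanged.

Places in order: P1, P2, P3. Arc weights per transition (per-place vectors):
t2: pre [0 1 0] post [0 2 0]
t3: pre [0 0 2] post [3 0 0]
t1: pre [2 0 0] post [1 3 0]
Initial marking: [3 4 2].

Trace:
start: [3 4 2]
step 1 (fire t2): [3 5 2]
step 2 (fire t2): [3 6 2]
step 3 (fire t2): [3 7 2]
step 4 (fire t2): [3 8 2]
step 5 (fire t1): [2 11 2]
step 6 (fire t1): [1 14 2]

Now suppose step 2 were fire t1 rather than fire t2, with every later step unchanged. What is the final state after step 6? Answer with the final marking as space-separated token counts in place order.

(re-executing from step 2 with the substitution; state before step 2: [3 5 2])
step 2 (fire t1): [2 8 2]
step 3 (fire t2): [2 9 2]
step 4 (fire t2): [2 10 2]
step 5 (fire t1): [1 13 2]
step 6 (fire t1): [1 13 2]

1 13 2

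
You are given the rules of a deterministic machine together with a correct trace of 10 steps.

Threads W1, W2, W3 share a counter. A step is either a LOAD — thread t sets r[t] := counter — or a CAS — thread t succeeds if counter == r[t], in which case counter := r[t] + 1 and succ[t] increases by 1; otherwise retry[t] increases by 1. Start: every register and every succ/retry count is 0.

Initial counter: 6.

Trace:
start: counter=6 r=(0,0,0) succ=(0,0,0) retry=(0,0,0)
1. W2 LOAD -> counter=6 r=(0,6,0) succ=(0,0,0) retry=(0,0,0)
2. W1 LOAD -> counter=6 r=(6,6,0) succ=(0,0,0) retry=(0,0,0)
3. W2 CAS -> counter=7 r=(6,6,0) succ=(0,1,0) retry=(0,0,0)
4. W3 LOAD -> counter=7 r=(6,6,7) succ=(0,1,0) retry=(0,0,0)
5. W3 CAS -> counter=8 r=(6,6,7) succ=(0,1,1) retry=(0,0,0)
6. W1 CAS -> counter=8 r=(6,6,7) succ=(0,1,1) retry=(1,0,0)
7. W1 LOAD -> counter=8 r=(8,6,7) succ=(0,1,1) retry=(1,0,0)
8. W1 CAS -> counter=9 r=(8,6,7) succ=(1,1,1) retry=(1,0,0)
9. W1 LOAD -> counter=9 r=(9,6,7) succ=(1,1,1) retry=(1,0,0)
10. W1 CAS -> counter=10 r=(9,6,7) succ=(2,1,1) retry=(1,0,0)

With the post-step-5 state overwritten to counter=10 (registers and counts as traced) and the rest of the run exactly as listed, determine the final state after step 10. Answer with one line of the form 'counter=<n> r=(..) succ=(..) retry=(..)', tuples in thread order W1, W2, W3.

state after step 5 := counter=10 r=(6,6,7) succ=(0,1,1) retry=(0,0,0)
6. W1 CAS -> counter=10 r=(6,6,7) succ=(0,1,1) retry=(1,0,0)
7. W1 LOAD -> counter=10 r=(10,6,7) succ=(0,1,1) retry=(1,0,0)
8. W1 CAS -> counter=11 r=(10,6,7) succ=(1,1,1) retry=(1,0,0)
9. W1 LOAD -> counter=11 r=(11,6,7) succ=(1,1,1) retry=(1,0,0)
10. W1 CAS -> counter=12 r=(11,6,7) succ=(2,1,1) retry=(1,0,0)

counter=12 r=(11,6,7) succ=(2,1,1) retry=(1,0,0)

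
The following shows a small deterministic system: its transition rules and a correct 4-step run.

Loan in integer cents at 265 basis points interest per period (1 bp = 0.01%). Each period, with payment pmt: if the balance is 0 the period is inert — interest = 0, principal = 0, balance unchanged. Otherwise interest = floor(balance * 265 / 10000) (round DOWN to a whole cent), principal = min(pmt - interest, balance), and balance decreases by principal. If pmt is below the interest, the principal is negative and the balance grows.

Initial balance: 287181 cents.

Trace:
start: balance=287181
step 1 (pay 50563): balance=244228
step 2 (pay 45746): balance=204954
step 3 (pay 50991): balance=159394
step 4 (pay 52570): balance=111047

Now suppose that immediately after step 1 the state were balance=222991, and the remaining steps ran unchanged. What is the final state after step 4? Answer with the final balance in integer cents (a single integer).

88076

state after step 1 := balance=222991
step 2 (pay 45746): balance=183154
step 3 (pay 50991): balance=137016
step 4 (pay 52570): balance=88076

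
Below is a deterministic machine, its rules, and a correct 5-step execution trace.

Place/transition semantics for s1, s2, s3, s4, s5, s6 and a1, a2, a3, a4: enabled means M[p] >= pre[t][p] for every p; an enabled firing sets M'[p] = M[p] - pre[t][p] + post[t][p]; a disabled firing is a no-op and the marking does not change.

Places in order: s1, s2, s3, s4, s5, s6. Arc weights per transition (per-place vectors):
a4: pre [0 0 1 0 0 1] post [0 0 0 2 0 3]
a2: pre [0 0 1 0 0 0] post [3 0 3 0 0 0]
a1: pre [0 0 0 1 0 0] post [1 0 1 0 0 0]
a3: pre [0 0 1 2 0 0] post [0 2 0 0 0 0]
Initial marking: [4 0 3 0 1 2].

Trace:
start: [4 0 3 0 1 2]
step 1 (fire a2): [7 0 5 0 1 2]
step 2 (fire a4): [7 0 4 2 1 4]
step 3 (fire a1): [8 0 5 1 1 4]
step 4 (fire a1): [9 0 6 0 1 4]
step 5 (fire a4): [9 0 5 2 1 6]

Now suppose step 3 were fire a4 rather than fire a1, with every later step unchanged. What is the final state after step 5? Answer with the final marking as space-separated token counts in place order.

(re-executing from step 3 with the substitution; state before step 3: [7 0 4 2 1 4])
step 3 (fire a4): [7 0 3 4 1 6]
step 4 (fire a1): [8 0 4 3 1 6]
step 5 (fire a4): [8 0 3 5 1 8]

8 0 3 5 1 8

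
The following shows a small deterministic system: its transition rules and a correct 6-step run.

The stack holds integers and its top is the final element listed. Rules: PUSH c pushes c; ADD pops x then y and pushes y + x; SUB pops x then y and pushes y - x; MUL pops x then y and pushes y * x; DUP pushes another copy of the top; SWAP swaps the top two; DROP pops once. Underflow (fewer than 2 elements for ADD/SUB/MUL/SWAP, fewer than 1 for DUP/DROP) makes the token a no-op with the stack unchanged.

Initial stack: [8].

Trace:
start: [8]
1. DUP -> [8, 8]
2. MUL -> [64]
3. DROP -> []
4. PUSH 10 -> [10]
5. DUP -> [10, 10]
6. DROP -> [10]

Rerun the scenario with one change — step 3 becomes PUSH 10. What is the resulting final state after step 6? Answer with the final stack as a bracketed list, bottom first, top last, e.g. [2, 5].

(re-executing from step 3 with the substitution; state before step 3: [64])
3. PUSH 10 -> [64, 10]
4. PUSH 10 -> [64, 10, 10]
5. DUP -> [64, 10, 10, 10]
6. DROP -> [64, 10, 10]

[64, 10, 10]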